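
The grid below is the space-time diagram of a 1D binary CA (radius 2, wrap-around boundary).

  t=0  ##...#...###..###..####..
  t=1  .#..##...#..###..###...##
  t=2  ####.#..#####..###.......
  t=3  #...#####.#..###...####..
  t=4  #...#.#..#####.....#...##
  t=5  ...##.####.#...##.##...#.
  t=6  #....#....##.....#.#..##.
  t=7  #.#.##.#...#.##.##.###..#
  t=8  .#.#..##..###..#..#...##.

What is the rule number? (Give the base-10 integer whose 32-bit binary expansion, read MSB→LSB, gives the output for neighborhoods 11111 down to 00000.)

2384272053

  nb #####: next=#  (t=2,i=10, bit31=1)
  nb ####.: next=.  (t=0,i=21, bit30=0)
  nb ###.#: next=.  (t=2,i=3, bit29=0)
  nb ###..: next=.  (t=0,i=11, bit28=0)
  nb ##.##: next=#  (t=5,i=5, bit27=1)
  nb ##.#.: next=#  (t=1,i=0, bit26=1)
  nb ##..#: next=#  (t=0,i=12, bit25=1)
  nb ##...: next=.  (t=0,i=2, bit24=0)
  nb #.###: next=.  (t=5,i=6, bit23=0)
  nb #.##.: next=.  (t=5,i=18, bit22=0)
  nb #.#.#: next=.  (t=7,i=2, bit21=0)
  nb #.#..: next=#  (t=1,i=1, bit20=1)
  nb #..##: next=#  (t=0,i=13, bit19=1)
  nb #..#.: next=#  (t=3,i=24, bit18=1)
  nb #...#: next=.  (t=0,i=3, bit17=0)
  nb #....: next=#  (t=2,i=19, bit16=1)
  nb .####: next=.  (t=0,i=20, bit15=0)
  nb .###.: next=.  (t=0,i=10, bit14=0)
  nb .##.#: next=.  (t=1,i=24, bit13=0)
  nb .##..: next=#  (t=0,i=1, bit12=1)
  nb .#.##: next=#  (t=7,i=3, bit11=1)
  nb .#.#.: next=.  (t=4,i=5, bit10=0)
  nb .#..#: next=#  (t=1,i=2, bit9=1)
  nb .#...: next=.  (t=0,i=6, bit8=0)
  nb ..###: next=#  (t=0,i=9, bit7=1)
  nb ..##.: next=.  (t=0,i=0, bit6=0)
  nb ..#.#: next=#  (t=4,i=4, bit5=1)
  nb ..#..: next=#  (t=0,i=5, bit4=1)
  nb ...##: next=.  (t=0,i=8, bit3=0)
  nb ...#.: next=#  (t=0,i=4, bit2=1)
  nb ....#: next=.  (t=2,i=23, bit1=0)
  nb .....: next=#  (t=2,i=20, bit0=1)
  bits 10001110000111010001101010110101 = 2384272053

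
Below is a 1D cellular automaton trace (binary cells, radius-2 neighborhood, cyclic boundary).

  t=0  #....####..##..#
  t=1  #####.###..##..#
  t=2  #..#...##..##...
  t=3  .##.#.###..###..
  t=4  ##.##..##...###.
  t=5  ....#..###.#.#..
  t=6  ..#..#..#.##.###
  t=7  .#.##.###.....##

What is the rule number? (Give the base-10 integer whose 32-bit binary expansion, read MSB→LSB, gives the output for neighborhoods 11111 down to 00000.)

1429590890

  #####|.  b31=0 t=1,i=1
  ####.|#  b30=1 t=0,i=7
  ###.#|.  b29=0 t=1,i=4
  ###..|#  b28=1 t=0,i=8
  ##.##|.  b27=0 t=1,i=5
  ##.#.|#  b26=1 t=3,i=3
  ##..#|.  b25=0 t=0,i=9
  ##...|#  b24=1 t=0,i=1
  #.###|.  b23=0 t=1,i=6
  #.##.|.  b22=0 t=4,i=0
  #.#.#|#  b21=1 t=3,i=4
  #.#..|#  b20=1 t=5,i=13
  #..##|.  b19=0 t=0,i=10
  #..#.|#  b18=1 t=2,i=2
  #...#|.  b17=0 t=2,i=5
  #....|#  b16=1 t=0,i=2
  .####|#  b15=1 t=0,i=6
  .###.|#  b14=1 t=1,i=7
  .##.#|.  b13=0 t=3,i=2
  .##..|#  b12=1 t=0,i=0
  .#.##|.  b11=0 t=3,i=5
  .#.#.|.  b10=0 t=5,i=12
  .#..#|#  b9=1 t=2,i=1
  .#...|#  b8=1 t=2,i=4
  ..###|.  b7=0 t=0,i=5
  ..##.|#  b6=1 t=0,i=11
  ..#.#|#  b5=1 t=6,i=8
  ..#..|.  b4=0 t=2,i=0
  ...##|#  b3=1 t=0,i=4
  ...#.|.  b2=0 t=2,i=15
  ....#|#  b1=1 t=0,i=3
  .....|.  b0=0 t=5,i=0
  bits 01010101001101011101001101101010 = 1429590890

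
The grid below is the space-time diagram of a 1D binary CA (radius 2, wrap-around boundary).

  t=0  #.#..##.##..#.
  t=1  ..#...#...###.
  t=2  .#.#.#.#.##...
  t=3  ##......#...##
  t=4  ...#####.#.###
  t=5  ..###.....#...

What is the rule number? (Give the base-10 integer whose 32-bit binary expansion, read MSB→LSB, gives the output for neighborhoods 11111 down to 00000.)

  ##### -> .   bit 31 = 0  t=4,i=5
  ####. -> .   bit 30 = 0  t=3,i=0
  ###.# -> .   bit 29 = 0  t=4,i=7
  ###.. -> .   bit 28 = 0  t=1,i=12
  ##.## -> .   bit 27 = 0  t=0,i=7
  ##.#. -> .   bit 26 = 0  t=4,i=8
  ##..# -> #   bit 25 = 1  t=0,i=10
  ##... -> .   bit 24 = 0  t=1,i=13
  #.### -> .   bit 23 = 0  t=4,i=11
  #.##. -> .   bit 22 = 0  t=0,i=8
  #.#.# -> .   bit 21 = 0  t=0,i=0
  #.#.. -> #   bit 20 = 1  t=0,i=2
  #..## -> .   bit 19 = 0  t=0,i=4
  #..#. -> #   bit 18 = 1  t=0,i=11
  #...# -> .   bit 17 = 0  t=1,i=0
  #.... -> #   bit 16 = 1  t=2,i=12
  .#### -> #   bit 15 = 1  t=3,i=13
  .###. -> .   bit 14 = 0  t=1,i=11
  .##.# -> #   bit 13 = 1  t=0,i=6
  .##.. -> .   bit 12 = 0  t=0,i=9
  .#.## -> #   bit 11 = 1  t=2,i=8
  .#.#. -> .   bit 10 = 0  t=0,i=1
  .#..# -> .   bit 9 = 0  t=0,i=3
  .#... -> #   bit 8 = 1  t=1,i=3
  ..### -> #   bit 7 = 1  t=1,i=10
  ..##. -> .   bit 6 = 0  t=0,i=5
  ..#.# -> #   bit 5 = 1  t=0,i=12
  ..#.. -> .   bit 4 = 0  t=1,i=2
  ...## -> #   bit 3 = 1  t=1,i=9
  ...#. -> #   bit 2 = 1  t=1,i=1
  ....# -> #   bit 1 = 1  t=2,i=13
  ..... -> #   bit 0 = 1  t=3,i=4
  bits 00000010000101011010100110101111 = 34974127

34974127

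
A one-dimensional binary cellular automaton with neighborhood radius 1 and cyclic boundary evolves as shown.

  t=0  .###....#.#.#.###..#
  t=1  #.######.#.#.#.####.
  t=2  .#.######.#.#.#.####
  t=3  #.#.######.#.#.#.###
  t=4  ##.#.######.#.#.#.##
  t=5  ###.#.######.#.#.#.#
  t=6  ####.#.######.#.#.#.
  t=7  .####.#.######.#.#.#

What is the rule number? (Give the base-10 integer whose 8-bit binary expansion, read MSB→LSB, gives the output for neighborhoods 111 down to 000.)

  ### -> #   bit 7 = 1  t=0,i=2
  ##. -> #   bit 6 = 1  t=0,i=3
  #.# -> #   bit 5 = 1  t=0,i=0
  #.. -> #   bit 4 = 1  t=0,i=4
  .## -> .   bit 3 = 0  t=0,i=1
  .#. -> .   bit 2 = 0  t=0,i=8
  ..# -> #   bit 1 = 1  t=0,i=7
  ... -> #   bit 0 = 1  t=0,i=5
  bits 11110011 = 243

243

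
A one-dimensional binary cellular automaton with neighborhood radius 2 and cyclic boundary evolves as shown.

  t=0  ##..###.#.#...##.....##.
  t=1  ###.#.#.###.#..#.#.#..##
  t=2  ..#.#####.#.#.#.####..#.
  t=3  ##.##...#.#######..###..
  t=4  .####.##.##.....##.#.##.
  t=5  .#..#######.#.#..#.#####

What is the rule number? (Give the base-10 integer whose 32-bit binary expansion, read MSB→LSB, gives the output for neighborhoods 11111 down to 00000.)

989281414

  #####|.  b31=0 t=1,i=0
  ####.|.  b30=0 t=1,i=1
  ###.#|#  b29=1 t=0,i=6
  ###..|#  b28=1 t=2,i=19
  ##.##|#  b27=1 t=0,i=23
  ##.#.|.  b26=0 t=0,i=7
  ##..#|#  b25=1 t=0,i=2
  ##...|.  b24=0 t=0,i=16
  #.###|#  b23=1 t=1,i=8
  #.##.|#  b22=1 t=0,i=0
  #.#.#|#  b21=1 t=0,i=8
  #.#..|#  b20=1 t=0,i=10
  #..##|.  b19=0 t=0,i=3
  #..#.|#  b18=1 t=1,i=14
  #...#|#  b17=1 t=0,i=12
  #....|#  b16=1 t=0,i=17
  .####|.  b15=0 t=1,i=23
  .###.|.  b14=0 t=0,i=5
  .##.#|#  b13=1 t=0,i=22
  .##..|#  b12=1 t=0,i=1
  .#.##|#  b11=1 t=1,i=7
  .#.#.|#  b10=1 t=0,i=9
  .#..#|.  b9=0 t=1,i=13
  .#...|.  b8=0 t=0,i=11
  ..###|#  b7=1 t=0,i=4
  ..##.|.  b6=0 t=0,i=14
  ..#.#|.  b5=0 t=1,i=15
  ..#..|.  b4=0 t=2,i=22
  ...##|.  b3=0 t=0,i=13
  ...#.|#  b2=1 t=2,i=1
  ....#|#  b1=1 t=0,i=19
  .....|.  b0=0 t=0,i=18
  bits 00111010111101110011110010000110 = 989281414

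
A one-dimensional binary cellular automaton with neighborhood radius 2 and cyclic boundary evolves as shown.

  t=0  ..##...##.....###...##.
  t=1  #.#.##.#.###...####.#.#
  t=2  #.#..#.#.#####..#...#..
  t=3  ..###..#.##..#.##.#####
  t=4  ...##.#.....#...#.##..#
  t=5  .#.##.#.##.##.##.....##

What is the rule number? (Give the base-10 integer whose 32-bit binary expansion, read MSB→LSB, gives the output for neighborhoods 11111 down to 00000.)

297263701

  [31] ##### => .  t=2,i=11
  [30] ####. => .  t=1,i=17
  [29] ###.# => .  t=1,i=18
  [28] ###.. => #  t=0,i=16
  [27] ##.## => .  t=3,i=17
  [26] ##.#. => .  t=1,i=1
  [25] ##..# => .  t=2,i=14
  [24] ##... => #  t=0,i=4
  [23] #.### => #  t=1,i=9
  [22] #.##. => .  t=1,i=4
  [21] #.#.# => #  t=1,i=2
  [20] #.#.. => #  t=2,i=2
  [19] #..## => .  t=3,i=1
  [18] #..#. => #  t=2,i=4
  [17] #...# => #  t=0,i=0
  [16] #.... => #  t=0,i=10
  [15] .#### => #  t=1,i=16
  [14] .###. => #  t=0,i=15
  [13] .##.# => #  t=1,i=0
  [12] .##.. => .  t=0,i=3
  [11] .#.## => .  t=1,i=3
  [10] .#.#. => .  t=2,i=1
  [9] .#..# => #  t=2,i=3
  [8] .#... => .  t=2,i=17
  [7] ..### => .  t=0,i=14
  [6] ..##. => #  t=0,i=2
  [5] ..#.# => .  t=2,i=0
  [4] ..#.. => #  t=2,i=16
  [3] ...## => .  t=0,i=1
  [2] ...#. => #  t=2,i=19
  [1] ....# => .  t=0,i=12
  [0] ..... => #  t=0,i=11
  bits 00010001101101111110001001010101 = 297263701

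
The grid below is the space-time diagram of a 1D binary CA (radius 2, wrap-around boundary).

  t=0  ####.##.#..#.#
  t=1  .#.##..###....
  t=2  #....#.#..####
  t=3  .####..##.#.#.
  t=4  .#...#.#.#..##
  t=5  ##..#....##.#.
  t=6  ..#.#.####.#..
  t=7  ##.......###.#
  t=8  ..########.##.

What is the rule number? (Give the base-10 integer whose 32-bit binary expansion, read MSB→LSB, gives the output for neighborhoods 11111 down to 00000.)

  #####|#  b31=1 t=0,i=1
  ####.|.  b30=0 t=0,i=2
  ###.#|#  b29=1 t=0,i=3
  ###..|.  b28=0 t=1,i=9
  ##.##|#  b27=1 t=0,i=4
  ##.#.|#  b26=1 t=0,i=7
  ##..#|#  b25=1 t=1,i=5
  ##...|#  b24=1 t=1,i=10
  #.###|.  b23=0 t=0,i=13
  #.##.|.  b22=0 t=0,i=5
  #.#.#|.  b21=0 t=3,i=10
  #.#..|#  b20=1 t=0,i=8
  #..##|.  b19=0 t=1,i=6
  #..#.|.  b18=0 t=0,i=10
  #...#|.  b17=0 t=4,i=3
  #....|#  b16=1 t=1,i=11
  .####|.  b15=0 t=0,i=0
  .###.|.  b14=0 t=1,i=8
  .##.#|.  b13=0 t=0,i=6
  .##..|.  b12=0 t=1,i=4
  .#.##|.  b11=0 t=0,i=12
  .#.#.|.  b10=0 t=2,i=6
  .#..#|#  b9=1 t=0,i=9
  .#...|.  b8=0 t=4,i=2
  ..###|#  b7=1 t=1,i=7
  ..##.|#  b6=1 t=3,i=7
  ..#.#|.  b5=0 t=0,i=11
  ..#..|#  b4=1 t=5,i=4
  ...##|#  b3=1 t=5,i=8
  ...#.|#  b2=1 t=1,i=0
  ....#|#  b1=1 t=1,i=13
  .....|#  b0=1 t=1,i=12
  bits 10101111000100010000001011011111 = 2937127647

2937127647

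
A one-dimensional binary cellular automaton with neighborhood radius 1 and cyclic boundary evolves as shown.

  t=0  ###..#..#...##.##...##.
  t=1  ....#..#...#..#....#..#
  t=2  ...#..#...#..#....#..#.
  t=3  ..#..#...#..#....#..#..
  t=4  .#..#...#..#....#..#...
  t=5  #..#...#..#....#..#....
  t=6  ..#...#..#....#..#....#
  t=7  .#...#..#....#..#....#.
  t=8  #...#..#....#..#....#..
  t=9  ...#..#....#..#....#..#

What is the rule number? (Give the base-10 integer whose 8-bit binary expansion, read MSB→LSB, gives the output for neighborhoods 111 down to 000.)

  ###|.  b7=0 t=0,i=1
  ##.|.  b6=0 t=0,i=2
  #.#|#  b5=1 t=0,i=14
  #..|.  b4=0 t=0,i=3
  .##|.  b3=0 t=0,i=0
  .#.|.  b2=0 t=0,i=5
  ..#|#  b1=1 t=0,i=4
  ...|.  b0=0 t=0,i=10
  bits 00100010 = 34

34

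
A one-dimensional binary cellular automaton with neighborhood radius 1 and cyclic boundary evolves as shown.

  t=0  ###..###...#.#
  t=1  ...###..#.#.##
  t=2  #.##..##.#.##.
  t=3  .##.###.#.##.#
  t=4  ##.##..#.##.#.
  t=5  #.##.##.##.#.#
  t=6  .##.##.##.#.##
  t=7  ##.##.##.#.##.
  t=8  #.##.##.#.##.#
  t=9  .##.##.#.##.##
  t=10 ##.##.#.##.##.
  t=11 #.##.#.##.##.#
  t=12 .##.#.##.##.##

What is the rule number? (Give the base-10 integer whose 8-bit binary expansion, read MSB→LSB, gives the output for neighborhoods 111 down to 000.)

  [7] ### => .  t=0,i=0
  [6] ##. => .  t=0,i=2
  [5] #.# => #  t=0,i=12
  [4] #.. => #  t=0,i=3
  [3] .## => #  t=0,i=5
  [2] .#. => .  t=0,i=11
  [1] ..# => #  t=0,i=4
  [0] ... => .  t=0,i=9
  bits 00111010 = 58

58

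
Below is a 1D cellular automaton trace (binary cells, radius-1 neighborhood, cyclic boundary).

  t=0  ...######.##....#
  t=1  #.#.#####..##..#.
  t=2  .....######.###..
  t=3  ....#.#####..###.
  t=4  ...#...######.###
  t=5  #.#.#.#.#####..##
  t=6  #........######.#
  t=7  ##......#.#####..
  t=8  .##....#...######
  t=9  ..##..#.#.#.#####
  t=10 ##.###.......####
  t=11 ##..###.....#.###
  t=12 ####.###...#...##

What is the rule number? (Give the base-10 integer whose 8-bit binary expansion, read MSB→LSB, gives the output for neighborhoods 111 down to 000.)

  ###|#  b7=1 t=0,i=4
  ##.|#  b6=1 t=0,i=8
  #.#|.  b5=0 t=0,i=9
  #..|#  b4=1 t=0,i=0
  .##|.  b3=0 t=0,i=3
  .#.|.  b2=0 t=0,i=16
  ..#|#  b1=1 t=0,i=2
  ...|.  b0=0 t=0,i=1
  bits 11010010 = 210

210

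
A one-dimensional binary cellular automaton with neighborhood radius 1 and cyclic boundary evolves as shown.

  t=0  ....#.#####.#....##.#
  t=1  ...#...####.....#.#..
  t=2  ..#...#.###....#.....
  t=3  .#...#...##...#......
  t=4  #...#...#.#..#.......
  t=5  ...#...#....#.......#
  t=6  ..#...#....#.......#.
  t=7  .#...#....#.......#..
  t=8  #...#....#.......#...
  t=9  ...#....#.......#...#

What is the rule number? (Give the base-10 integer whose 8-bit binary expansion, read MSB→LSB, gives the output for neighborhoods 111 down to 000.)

194

  nb ###: next=#  (t=0,i=7, bit7=1)
  nb ##.: next=#  (t=0,i=10, bit6=1)
  nb #.#: next=.  (t=0,i=5, bit5=0)
  nb #..: next=.  (t=0,i=0, bit4=0)
  nb .##: next=.  (t=0,i=6, bit3=0)
  nb .#.: next=.  (t=0,i=4, bit2=0)
  nb ..#: next=#  (t=0,i=3, bit1=1)
  nb ...: next=.  (t=0,i=1, bit0=0)
  bits 11000010 = 194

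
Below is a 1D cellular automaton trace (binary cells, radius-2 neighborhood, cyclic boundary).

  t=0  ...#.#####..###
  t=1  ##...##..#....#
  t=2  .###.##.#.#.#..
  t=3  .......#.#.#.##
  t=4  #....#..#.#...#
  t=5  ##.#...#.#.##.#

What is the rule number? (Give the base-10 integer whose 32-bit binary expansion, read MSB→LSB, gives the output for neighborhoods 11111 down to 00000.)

361141570

  ##### -> .   bit 31 = 0  t=0,i=7
  ####. -> .   bit 30 = 0  t=0,i=8
  ###.# -> .   bit 29 = 0  t=2,i=3
  ###.. -> #   bit 28 = 1  t=0,i=9
  ##.## -> .   bit 27 = 0  t=2,i=4
  ##.#. -> #   bit 26 = 1  t=2,i=7
  ##..# -> .   bit 25 = 0  t=0,i=10
  ##... -> #   bit 24 = 1  t=0,i=0
  #.### -> #   bit 23 = 1  t=0,i=5
  #.##. -> .   bit 22 = 0  t=2,i=5
  #.#.# -> .   bit 21 = 0  t=2,i=8
  #.#.. -> .   bit 20 = 0  t=2,i=12
  #..## -> .   bit 19 = 0  t=0,i=11
  #..#. -> #   bit 18 = 1  t=1,i=8
  #...# -> #   bit 17 = 1  t=0,i=1
  #.... -> .   bit 16 = 0  t=1,i=11
  .#### -> #   bit 15 = 1  t=0,i=6
  .###. -> .   bit 14 = 0  t=0,i=13
  .##.# -> .   bit 13 = 0  t=2,i=6
  .##.. -> #   bit 12 = 1  t=1,i=6
  .#.## -> .   bit 11 = 0  t=0,i=4
  .#.#. -> #   bit 10 = 1  t=2,i=9
  .#..# -> .   bit 9 = 0  t=4,i=6
  .#... -> #   bit 8 = 1  t=1,i=10
  ..### -> .   bit 7 = 0  t=0,i=12
  ..##. -> #   bit 6 = 1  t=1,i=5
  ..#.# -> .   bit 5 = 0  t=0,i=3
  ..#.. -> .   bit 4 = 0  t=1,i=9
  ...## -> .   bit 3 = 0  t=1,i=4
  ...#. -> .   bit 2 = 0  t=0,i=2
  ....# -> #   bit 1 = 1  t=1,i=12
  ..... -> .   bit 0 = 0  t=3,i=2
  bits 00010101100001101001010101000010 = 361141570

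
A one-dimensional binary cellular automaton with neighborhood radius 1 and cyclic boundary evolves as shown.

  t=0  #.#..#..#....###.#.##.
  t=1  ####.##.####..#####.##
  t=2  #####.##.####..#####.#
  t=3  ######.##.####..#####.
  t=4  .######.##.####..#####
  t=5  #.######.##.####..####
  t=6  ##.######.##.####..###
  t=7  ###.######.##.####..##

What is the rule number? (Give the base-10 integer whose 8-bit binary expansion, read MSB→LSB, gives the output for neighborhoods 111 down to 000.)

  ###|#  b7=1 t=0,i=14
  ##.|#  b6=1 t=0,i=15
  #.#|#  b5=1 t=0,i=1
  #..|#  b4=1 t=0,i=3
  .##|.  b3=0 t=0,i=13
  .#.|#  b2=1 t=0,i=0
  ..#|.  b1=0 t=0,i=4
  ...|#  b0=1 t=0,i=10
  bits 11110101 = 245

245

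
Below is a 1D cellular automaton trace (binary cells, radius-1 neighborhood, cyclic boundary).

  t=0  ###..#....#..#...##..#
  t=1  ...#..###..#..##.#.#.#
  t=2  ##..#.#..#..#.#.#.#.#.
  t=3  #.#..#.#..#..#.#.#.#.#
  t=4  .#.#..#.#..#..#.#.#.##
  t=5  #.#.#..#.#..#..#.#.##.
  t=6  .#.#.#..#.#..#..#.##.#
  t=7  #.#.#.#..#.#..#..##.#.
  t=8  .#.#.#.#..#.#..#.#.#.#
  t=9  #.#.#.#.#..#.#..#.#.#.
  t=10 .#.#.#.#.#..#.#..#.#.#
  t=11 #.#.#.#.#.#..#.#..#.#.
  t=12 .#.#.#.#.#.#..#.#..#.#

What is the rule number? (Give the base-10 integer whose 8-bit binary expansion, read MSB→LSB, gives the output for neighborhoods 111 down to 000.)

57

  ###|.  b7=0 t=0,i=0
  ##.|.  b6=0 t=0,i=2
  #.#|#  b5=1 t=1,i=16
  #..|#  b4=1 t=0,i=3
  .##|#  b3=1 t=0,i=17
  .#.|.  b2=0 t=0,i=5
  ..#|.  b1=0 t=0,i=4
  ...|#  b0=1 t=0,i=7
  bits 00111001 = 57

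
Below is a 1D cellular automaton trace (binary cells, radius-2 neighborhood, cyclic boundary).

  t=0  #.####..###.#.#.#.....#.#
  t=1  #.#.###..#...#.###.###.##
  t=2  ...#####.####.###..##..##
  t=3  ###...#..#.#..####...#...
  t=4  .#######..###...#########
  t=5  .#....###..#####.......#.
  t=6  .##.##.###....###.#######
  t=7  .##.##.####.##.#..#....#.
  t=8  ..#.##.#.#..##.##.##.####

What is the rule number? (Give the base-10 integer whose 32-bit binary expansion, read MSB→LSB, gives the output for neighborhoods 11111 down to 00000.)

1406299935

  [31] ##### => .  t=2,i=5
  [30] ####. => #  t=0,i=4
  [29] ###.# => .  t=0,i=10
  [28] ###.. => #  t=0,i=5
  [27] ##.## => .  t=0,i=1
  [26] ##.#. => .  t=0,i=11
  [25] ##..# => #  t=0,i=6
  [24] ##... => #  t=2,i=0
  [23] #.### => #  t=0,i=2
  [22] #.##. => #  t=0,i=24
  [21] #.#.# => .  t=0,i=12
  [20] #.#.. => #  t=0,i=16
  [19] #..## => .  t=0,i=7
  [18] #..#. => .  t=1,i=8
  [17] #...# => #  t=1,i=11
  [16] #.... => .  t=0,i=18
  [15] .#### => .  t=0,i=3
  [14] .###. => #  t=0,i=9
  [13] .##.# => #  t=0,i=0
  [12] .##.. => .  t=2,i=20
  [11] .#.## => #  t=0,i=23
  [10] .#.#. => #  t=0,i=13
  [9] .#..# => #  t=3,i=7
  [8] .#... => #  t=0,i=17
  [7] ..### => .  t=0,i=8
  [6] ..##. => .  t=2,i=19
  [5] ..#.# => .  t=0,i=22
  [4] ..#.. => #  t=1,i=9
  [3] ...## => #  t=2,i=2
  [2] ...#. => #  t=0,i=21
  [1] ....# => #  t=0,i=20
  [0] ..... => #  t=0,i=19
  bits 01010011110100100110111100011111 = 1406299935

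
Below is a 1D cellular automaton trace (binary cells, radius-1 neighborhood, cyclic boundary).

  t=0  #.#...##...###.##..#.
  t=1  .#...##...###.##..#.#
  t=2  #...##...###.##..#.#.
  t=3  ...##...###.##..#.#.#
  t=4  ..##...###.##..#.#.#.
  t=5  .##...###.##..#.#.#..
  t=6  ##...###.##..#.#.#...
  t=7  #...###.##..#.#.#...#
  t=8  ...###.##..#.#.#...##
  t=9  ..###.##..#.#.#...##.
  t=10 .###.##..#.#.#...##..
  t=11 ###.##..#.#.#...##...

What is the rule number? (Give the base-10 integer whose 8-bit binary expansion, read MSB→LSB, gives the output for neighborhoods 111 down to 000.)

  [7] ### => #  t=0,i=12
  [6] ##. => .  t=0,i=7
  [5] #.# => #  t=0,i=1
  [4] #.. => .  t=0,i=3
  [3] .## => #  t=0,i=6
  [2] .#. => .  t=0,i=0
  [1] ..# => #  t=0,i=5
  [0] ... => .  t=0,i=4
  bits 10101010 = 170

170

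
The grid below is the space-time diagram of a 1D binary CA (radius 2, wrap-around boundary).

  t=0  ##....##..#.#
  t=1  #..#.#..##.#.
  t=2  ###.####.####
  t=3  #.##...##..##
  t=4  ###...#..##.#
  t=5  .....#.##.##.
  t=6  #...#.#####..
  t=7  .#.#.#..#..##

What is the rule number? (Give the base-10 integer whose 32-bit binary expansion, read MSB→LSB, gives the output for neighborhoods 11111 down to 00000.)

2927456012

  #####|#  b31=1 t=2,i=0
  ####.|.  b30=0 t=2,i=1
  ###.#|#  b29=1 t=2,i=2
  ###..|.  b28=0 t=0,i=1
  ##.##|#  b27=1 t=2,i=3
  ##.#.|#  b26=1 t=1,i=10
  ##..#|#  b25=1 t=0,i=8
  ##...|.  b24=0 t=0,i=2
  #.###|.  b23=0 t=0,i=12
  #.##.|#  b22=1 t=3,i=2
  #.#.#|#  b21=1 t=1,i=11
  #.#..|#  b20=1 t=1,i=0
  #..##|#  b19=1 t=1,i=7
  #..#.|#  b18=1 t=0,i=9
  #...#|.  b17=0 t=3,i=5
  #....|#  b16=1 t=0,i=3
  .####|.  b15=0 t=2,i=5
  .###.|#  b14=1 t=0,i=0
  .##.#|#  b13=1 t=1,i=9
  .##..|.  b12=0 t=0,i=7
  .#.##|#  b11=1 t=0,i=11
  .#.#.|#  b10=1 t=1,i=4
  .#..#|#  b9=1 t=1,i=1
  .#...|#  b8=1 t=6,i=1
  ..###|.  b7=0 t=3,i=11
  ..##.|.  b6=0 t=0,i=6
  ..#.#|.  b5=0 t=0,i=10
  ..#..|.  b4=0 t=4,i=6
  ...##|#  b3=1 t=0,i=5
  ...#.|#  b2=1 t=4,i=5
  ....#|.  b1=0 t=0,i=4
  .....|.  b0=0 t=5,i=1
  bits 10101110011111010110111100001100 = 2927456012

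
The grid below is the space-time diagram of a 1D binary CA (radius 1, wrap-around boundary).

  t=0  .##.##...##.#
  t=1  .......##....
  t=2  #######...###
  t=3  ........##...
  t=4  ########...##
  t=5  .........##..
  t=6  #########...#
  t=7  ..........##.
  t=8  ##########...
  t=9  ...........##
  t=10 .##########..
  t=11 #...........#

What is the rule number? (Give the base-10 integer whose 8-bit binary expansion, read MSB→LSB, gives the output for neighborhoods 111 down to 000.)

  ### -> .   bit 7 = 0  t=2,i=0
  ##. -> .   bit 6 = 0  t=0,i=2
  #.# -> .   bit 5 = 0  t=0,i=0
  #.. -> .   bit 4 = 0  t=0,i=6
  .## -> .   bit 3 = 0  t=0,i=1
  .#. -> .   bit 2 = 0  t=0,i=12
  ..# -> #   bit 1 = 1  t=0,i=8
  ... -> #   bit 0 = 1  t=0,i=7
  bits 00000011 = 3

3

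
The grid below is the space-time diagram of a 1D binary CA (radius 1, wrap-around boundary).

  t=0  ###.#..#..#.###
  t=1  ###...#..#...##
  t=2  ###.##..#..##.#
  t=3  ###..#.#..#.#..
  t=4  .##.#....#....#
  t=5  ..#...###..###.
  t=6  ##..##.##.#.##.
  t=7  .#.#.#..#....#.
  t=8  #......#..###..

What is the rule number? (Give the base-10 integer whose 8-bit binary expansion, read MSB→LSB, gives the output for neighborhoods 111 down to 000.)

  [7] ### => #  t=0,i=0
  [6] ##. => #  t=0,i=2
  [5] #.# => .  t=0,i=3
  [4] #.. => .  t=0,i=5
  [3] .## => .  t=0,i=12
  [2] .#. => .  t=0,i=4
  [1] ..# => #  t=0,i=6
  [0] ... => #  t=1,i=4
  bits 11000011 = 195

195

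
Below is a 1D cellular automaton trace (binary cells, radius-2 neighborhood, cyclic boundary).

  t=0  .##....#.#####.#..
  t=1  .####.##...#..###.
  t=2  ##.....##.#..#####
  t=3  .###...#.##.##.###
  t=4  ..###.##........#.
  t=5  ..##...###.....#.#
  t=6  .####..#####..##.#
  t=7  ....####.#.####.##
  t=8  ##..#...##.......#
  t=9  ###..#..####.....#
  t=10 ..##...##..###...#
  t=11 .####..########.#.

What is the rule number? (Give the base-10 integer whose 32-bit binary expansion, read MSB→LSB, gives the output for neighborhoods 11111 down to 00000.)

2537116132

  nb #####: next=#  (t=0,i=11, bit31=1)
  nb ####.: next=.  (t=0,i=12, bit30=0)
  nb ###.#: next=.  (t=0,i=13, bit29=0)
  nb ###..: next=#  (t=1,i=16, bit28=1)
  nb ##.##: next=.  (t=1,i=5, bit27=0)
  nb ##.#.: next=#  (t=0,i=14, bit26=1)
  nb ##..#: next=#  (t=1,i=17, bit25=1)
  nb ##...: next=#  (t=0,i=3, bit24=1)
  nb #.###: next=.  (t=0,i=9, bit23=0)
  nb #.##.: next=.  (t=1,i=6, bit22=0)
  nb #.#.#: next=#  (t=6,i=17, bit21=1)
  nb #.#..: next=#  (t=0,i=15, bit20=1)
  nb #..##: next=#  (t=1,i=0, bit19=1)
  nb #..#.: next=.  (t=8,i=3, bit18=0)
  nb #...#: next=.  (t=0,i=17, bit17=0)
  nb #....: next=#  (t=0,i=4, bit16=1)
  nb .####: next=.  (t=0,i=10, bit15=0)
  nb .###.: next=#  (t=1,i=15, bit14=1)
  nb .##.#: next=.  (t=2,i=8, bit13=0)
  nb .##..: next=#  (t=0,i=2, bit12=1)
  nb .#.##: next=.  (t=0,i=8, bit11=0)
  nb .#.#.: next=.  (t=5,i=16, bit10=0)
  nb .#..#: next=.  (t=1,i=12, bit9=0)
  nb .#...: next=#  (t=0,i=16, bit8=1)
  nb ..###: next=#  (t=1,i=1, bit7=1)
  nb ..##.: next=#  (t=0,i=1, bit6=1)
  nb ..#.#: next=#  (t=0,i=7, bit5=1)
  nb ..#..: next=.  (t=1,i=11, bit4=0)
  nb ...##: next=.  (t=0,i=0, bit3=0)
  nb ...#.: next=#  (t=0,i=6, bit2=1)
  nb ....#: next=.  (t=0,i=5, bit1=0)
  nb .....: next=.  (t=2,i=4, bit0=0)
  bits 10010111001110010101000111100100 = 2537116132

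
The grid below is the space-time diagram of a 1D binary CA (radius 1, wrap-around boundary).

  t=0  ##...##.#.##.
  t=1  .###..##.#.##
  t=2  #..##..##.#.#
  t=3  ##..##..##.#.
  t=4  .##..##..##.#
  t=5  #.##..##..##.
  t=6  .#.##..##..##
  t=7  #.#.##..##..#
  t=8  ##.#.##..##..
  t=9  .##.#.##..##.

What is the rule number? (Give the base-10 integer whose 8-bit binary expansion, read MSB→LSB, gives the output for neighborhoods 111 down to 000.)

113

  ### -> .   bit 7 = 0  t=1,i=2
  ##. -> #   bit 6 = 1  t=0,i=1
  #.# -> #   bit 5 = 1  t=0,i=7
  #.. -> #   bit 4 = 1  t=0,i=2
  .## -> .   bit 3 = 0  t=0,i=0
  .#. -> .   bit 2 = 0  t=0,i=8
  ..# -> .   bit 1 = 0  t=0,i=4
  ... -> #   bit 0 = 1  t=0,i=3
  bits 01110001 = 113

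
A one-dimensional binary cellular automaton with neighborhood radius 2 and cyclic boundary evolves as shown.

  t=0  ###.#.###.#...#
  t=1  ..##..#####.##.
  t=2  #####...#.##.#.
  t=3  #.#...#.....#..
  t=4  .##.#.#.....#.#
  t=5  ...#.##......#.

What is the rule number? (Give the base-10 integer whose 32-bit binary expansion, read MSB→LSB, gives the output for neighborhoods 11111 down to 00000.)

2929087576

  ##### -> #   bit 31 = 1  t=1,i=8
  ####. -> .   bit 30 = 0  t=0,i=1
  ###.# -> #   bit 29 = 1  t=0,i=2
  ###.. -> .   bit 28 = 0  t=2,i=4
  ##.## -> #   bit 27 = 1  t=1,i=11
  ##.#. -> #   bit 26 = 1  t=0,i=3
  ##..# -> #   bit 25 = 1  t=1,i=4
  ##... -> .   bit 24 = 0  t=1,i=14
  #.### -> #   bit 23 = 1  t=0,i=6
  #.##. -> .   bit 22 = 0  t=1,i=12
  #.#.# -> .   bit 21 = 0  t=0,i=4
  #.#.. -> #   bit 20 = 1  t=0,i=10
  #..## -> .   bit 19 = 0  t=1,i=5
  #..#. -> #   bit 18 = 1  t=3,i=14
  #...# -> #   bit 17 = 1  t=0,i=12
  #.... -> .   bit 16 = 0  t=3,i=8
  .#### -> .   bit 15 = 0  t=0,i=0
  .###. -> #   bit 14 = 1  t=0,i=7
  .##.# -> .   bit 13 = 0  t=2,i=11
  .##.. -> #   bit 12 = 1  t=1,i=3
  .#.## -> .   bit 11 = 0  t=0,i=5
  .#.#. -> #   bit 10 = 1  t=3,i=1
  .#..# -> .   bit 9 = 0  t=3,i=13
  .#... -> .   bit 8 = 0  t=0,i=11
  ..### -> .   bit 7 = 0  t=0,i=14
  ..##. -> #   bit 6 = 1  t=1,i=2
  ..#.# -> .   bit 5 = 0  t=2,i=8
  ..#.. -> #   bit 4 = 1  t=3,i=6
  ...## -> #   bit 3 = 1  t=0,i=13
  ...#. -> .   bit 2 = 0  t=2,i=7
  ....# -> .   bit 1 = 0  t=3,i=10
  ..... -> .   bit 0 = 0  t=3,i=9
  bits 10101110100101100101010001011000 = 2929087576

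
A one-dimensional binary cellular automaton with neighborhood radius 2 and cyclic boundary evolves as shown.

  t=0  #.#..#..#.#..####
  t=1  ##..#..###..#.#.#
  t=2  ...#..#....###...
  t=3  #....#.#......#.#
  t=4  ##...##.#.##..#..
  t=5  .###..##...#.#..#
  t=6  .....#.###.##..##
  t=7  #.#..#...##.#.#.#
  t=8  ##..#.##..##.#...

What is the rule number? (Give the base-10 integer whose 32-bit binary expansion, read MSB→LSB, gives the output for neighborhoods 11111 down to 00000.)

1829680417

  [31] ##### => .  t=0,i=15
  [30] ####. => #  t=0,i=16
  [29] ###.# => #  t=0,i=0
  [28] ###.. => .  t=1,i=1
  [27] ##.## => #  t=6,i=10
  [26] ##.#. => #  t=0,i=1
  [25] ##..# => .  t=1,i=2
  [24] ##... => #  t=2,i=14
  [23] #.### => .  t=1,i=16
  [22] #.##. => .  t=3,i=16
  [21] #.#.# => .  t=1,i=14
  [20] #.#.. => .  t=0,i=2
  [19] #..## => #  t=0,i=12
  [18] #..#. => #  t=0,i=4
  [17] #...# => #  t=4,i=3
  [16] #.... => .  t=2,i=8
  [15] .#### => #  t=0,i=14
  [14] .###. => .  t=1,i=0
  [13] .##.# => #  t=4,i=6
  [12] .##.. => #  t=3,i=0
  [11] .#.## => .  t=1,i=15
  [10] .#.#. => #  t=0,i=9
  [9] .#..# => .  t=0,i=3
  [8] .#... => #  t=2,i=7
  [7] ..### => .  t=0,i=13
  [6] ..##. => .  t=4,i=0
  [5] ..#.# => #  t=0,i=8
  [4] ..#.. => .  t=0,i=5
  [3] ...## => .  t=2,i=10
  [2] ...#. => .  t=2,i=2
  [1] ....# => .  t=2,i=1
  [0] ..... => #  t=2,i=0
  bits 01101101000011101011010100100001 = 1829680417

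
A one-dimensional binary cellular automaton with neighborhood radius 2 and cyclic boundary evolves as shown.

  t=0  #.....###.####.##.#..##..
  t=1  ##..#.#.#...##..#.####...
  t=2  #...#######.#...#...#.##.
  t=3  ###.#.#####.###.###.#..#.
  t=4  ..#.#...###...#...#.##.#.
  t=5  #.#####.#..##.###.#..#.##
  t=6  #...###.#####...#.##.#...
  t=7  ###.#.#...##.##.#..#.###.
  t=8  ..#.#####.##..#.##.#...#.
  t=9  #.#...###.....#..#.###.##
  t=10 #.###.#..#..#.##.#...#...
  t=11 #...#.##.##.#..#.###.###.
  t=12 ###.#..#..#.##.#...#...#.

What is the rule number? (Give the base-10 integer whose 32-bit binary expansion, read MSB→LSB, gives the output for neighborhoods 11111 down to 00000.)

3778684914

  nb #####: next=#  (t=2,i=6, bit31=1)
  nb ####.: next=#  (t=0,i=12, bit30=1)
  nb ###.#: next=#  (t=0,i=8, bit29=1)
  nb ###..: next=.  (t=1,i=21, bit28=0)
  nb ##.##: next=.  (t=0,i=9, bit27=0)
  nb ##.#.: next=.  (t=0,i=17, bit26=0)
  nb ##..#: next=.  (t=0,i=23, bit25=0)
  nb ##...: next=#  (t=1,i=22, bit24=1)
  nb #.###: next=.  (t=0,i=10, bit23=0)
  nb #.##.: next=.  (t=0,i=15, bit22=0)
  nb #.#.#: next=#  (t=1,i=6, bit21=1)
  nb #.#..: next=#  (t=0,i=18, bit20=1)
  nb #..##: next=#  (t=0,i=20, bit19=1)
  nb #..#.: next=.  (t=0,i=24, bit18=0)
  nb #...#: next=#  (t=1,i=10, bit17=1)
  nb #....: next=.  (t=0,i=2, bit16=0)
  nb .####: next=.  (t=0,i=11, bit15=0)
  nb .###.: next=.  (t=0,i=7, bit14=0)
  nb .##.#: next=#  (t=0,i=16, bit13=1)
  nb .##..: next=.  (t=0,i=22, bit12=0)
  nb .#.##: next=.  (t=1,i=17, bit11=0)
  nb .#.#.: next=#  (t=1,i=5, bit10=1)
  nb .#..#: next=#  (t=0,i=19, bit9=1)
  nb .#...: next=#  (t=0,i=1, bit8=1)
  nb ..###: next=#  (t=0,i=6, bit7=1)
  nb ..##.: next=#  (t=0,i=21, bit6=1)
  nb ..#.#: next=#  (t=1,i=4, bit5=1)
  nb ..#..: next=#  (t=0,i=0, bit4=1)
  nb ...##: next=.  (t=0,i=5, bit3=0)
  nb ...#.: next=.  (t=2,i=15, bit2=0)
  nb ....#: next=#  (t=0,i=4, bit1=1)
  nb .....: next=.  (t=0,i=3, bit0=0)
  bits 11100001001110100010011111110010 = 3778684914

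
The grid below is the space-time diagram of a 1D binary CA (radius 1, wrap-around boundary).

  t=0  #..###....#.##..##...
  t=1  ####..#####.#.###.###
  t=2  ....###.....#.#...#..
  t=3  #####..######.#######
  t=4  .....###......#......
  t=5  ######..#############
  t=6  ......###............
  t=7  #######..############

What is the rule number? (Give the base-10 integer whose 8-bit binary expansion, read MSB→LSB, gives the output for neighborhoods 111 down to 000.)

  ### -> .   bit 7 = 0  t=0,i=4
  ##. -> .   bit 6 = 0  t=0,i=5
  #.# -> .   bit 5 = 0  t=0,i=11
  #.. -> #   bit 4 = 1  t=0,i=1
  .## -> #   bit 3 = 1  t=0,i=3
  .#. -> #   bit 2 = 1  t=0,i=0
  ..# -> #   bit 1 = 1  t=0,i=2
  ... -> #   bit 0 = 1  t=0,i=7
  bits 00011111 = 31

31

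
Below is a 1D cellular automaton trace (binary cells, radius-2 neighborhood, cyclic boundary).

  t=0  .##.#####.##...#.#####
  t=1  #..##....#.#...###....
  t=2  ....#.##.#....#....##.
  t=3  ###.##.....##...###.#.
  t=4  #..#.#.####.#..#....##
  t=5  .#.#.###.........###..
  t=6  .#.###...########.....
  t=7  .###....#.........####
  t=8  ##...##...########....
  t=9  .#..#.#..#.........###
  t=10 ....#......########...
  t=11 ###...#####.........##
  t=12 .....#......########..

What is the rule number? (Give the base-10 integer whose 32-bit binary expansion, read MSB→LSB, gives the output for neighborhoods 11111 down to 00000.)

178329643

  #####|.  b31=0 t=0,i=6
  ####.|.  b30=0 t=0,i=7
  ###.#|.  b29=0 t=0,i=8
  ###..|.  b28=0 t=1,i=17
  ##.##|#  b27=1 t=0,i=0
  ##.#.|.  b26=0 t=2,i=8
  ##..#|#  b25=1 t=4,i=1
  ##...|.  b24=0 t=0,i=12
  #.###|#  b23=1 t=0,i=4
  #.##.|.  b22=0 t=0,i=1
  #.#.#|#  b21=1 t=3,i=20
  #.#..|.  b20=0 t=1,i=11
  #..##|.  b19=0 t=1,i=2
  #..#.|.  b18=0 t=4,i=2
  #...#|.  b17=0 t=0,i=13
  #....|#  b16=1 t=1,i=6
  .####|.  b15=0 t=0,i=5
  .###.|.  b14=0 t=1,i=16
  .##.#|.  b13=0 t=0,i=2
  .##..|#  b12=1 t=0,i=11
  .#.##|#  b11=1 t=0,i=16
  .#.#.|.  b10=0 t=1,i=10
  .#..#|.  b9=0 t=1,i=1
  .#...|.  b8=0 t=1,i=12
  ..###|.  b7=0 t=1,i=15
  ..##.|.  b6=0 t=1,i=3
  ..#.#|#  b5=1 t=0,i=15
  ..#..|.  b4=0 t=1,i=0
  ...##|#  b3=1 t=1,i=14
  ...#.|.  b2=0 t=0,i=14
  ....#|#  b1=1 t=1,i=7
  .....|#  b0=1 t=2,i=1
  bits 00001010101000010001100000101011 = 178329643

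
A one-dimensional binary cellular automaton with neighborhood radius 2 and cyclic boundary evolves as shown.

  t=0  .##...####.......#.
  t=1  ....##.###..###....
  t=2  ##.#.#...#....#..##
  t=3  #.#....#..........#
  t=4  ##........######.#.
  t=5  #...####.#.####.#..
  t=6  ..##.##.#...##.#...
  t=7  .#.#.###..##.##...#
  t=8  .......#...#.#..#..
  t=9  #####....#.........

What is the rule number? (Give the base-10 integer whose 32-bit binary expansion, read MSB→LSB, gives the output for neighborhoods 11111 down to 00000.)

3561136137

  nb #####: next=#  (t=4,i=12, bit31=1)
  nb ####.: next=#  (t=0,i=8, bit30=1)
  nb ###.#: next=.  (t=2,i=1, bit29=0)
  nb ###..: next=#  (t=0,i=9, bit28=1)
  nb ##.##: next=.  (t=1,i=6, bit27=0)
  nb ##.#.: next=#  (t=2,i=2, bit26=1)
  nb ##..#: next=.  (t=1,i=10, bit25=0)
  nb ##...: next=.  (t=0,i=3, bit24=0)
  nb #.###: next=.  (t=1,i=7, bit23=0)
  nb #.##.: next=#  (t=4,i=0, bit22=1)
  nb #.#.#: next=.  (t=2,i=3, bit21=0)
  nb #.#..: next=.  (t=2,i=5, bit20=0)
  nb #..##: next=.  (t=0,i=0, bit19=0)
  nb #..#.: next=.  (t=5,i=18, bit18=0)
  nb #...#: next=#  (t=0,i=4, bit17=1)
  nb #....: next=.  (t=0,i=11, bit16=0)
  nb .####: next=#  (t=0,i=7, bit15=1)
  nb .###.: next=.  (t=1,i=8, bit14=0)
  nb .##.#: next=#  (t=1,i=5, bit13=1)
  nb .##..: next=.  (t=0,i=2, bit12=0)
  nb .#.##: next=.  (t=4,i=18, bit11=0)
  nb .#.#.: next=.  (t=2,i=4, bit10=0)
  nb .#..#: next=.  (t=0,i=18, bit9=0)
  nb .#...: next=.  (t=2,i=6, bit8=0)
  nb ..###: next=.  (t=0,i=6, bit7=0)
  nb ..##.: next=.  (t=0,i=1, bit6=0)
  nb ..#.#: next=.  (t=7,i=18, bit5=0)
  nb ..#..: next=.  (t=0,i=17, bit4=0)
  nb ...##: next=#  (t=0,i=5, bit3=1)
  nb ...#.: next=.  (t=0,i=16, bit2=0)
  nb ....#: next=.  (t=0,i=15, bit1=0)
  nb .....: next=#  (t=0,i=12, bit0=1)
  bits 11010100010000101010000000001001 = 3561136137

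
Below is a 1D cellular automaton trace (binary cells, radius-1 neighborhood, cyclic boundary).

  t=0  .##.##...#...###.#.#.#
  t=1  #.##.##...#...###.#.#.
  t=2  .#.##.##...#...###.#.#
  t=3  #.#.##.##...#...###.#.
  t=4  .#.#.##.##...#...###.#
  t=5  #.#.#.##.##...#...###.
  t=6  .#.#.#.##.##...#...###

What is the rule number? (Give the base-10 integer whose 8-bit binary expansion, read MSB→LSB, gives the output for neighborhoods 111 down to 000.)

240

  [7] ### => #  t=0,i=14
  [6] ##. => #  t=0,i=2
  [5] #.# => #  t=0,i=0
  [4] #.. => #  t=0,i=6
  [3] .## => .  t=0,i=1
  [2] .#. => .  t=0,i=9
  [1] ..# => .  t=0,i=8
  [0] ... => .  t=0,i=7
  bits 11110000 = 240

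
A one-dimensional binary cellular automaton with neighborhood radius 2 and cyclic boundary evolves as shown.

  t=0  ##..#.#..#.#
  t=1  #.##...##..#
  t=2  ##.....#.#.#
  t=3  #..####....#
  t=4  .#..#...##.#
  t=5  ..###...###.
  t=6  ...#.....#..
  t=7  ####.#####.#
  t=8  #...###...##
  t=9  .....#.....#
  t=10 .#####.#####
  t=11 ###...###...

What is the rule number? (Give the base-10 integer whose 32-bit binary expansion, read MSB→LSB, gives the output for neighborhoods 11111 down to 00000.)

  nb #####: next=.  (t=7,i=1, bit31=0)
  nb ####.: next=.  (t=3,i=5, bit30=0)
  nb ###.#: next=.  (t=7,i=3, bit29=0)
  nb ###..: next=.  (t=0,i=1, bit28=0)
  nb ##.##: next=#  (t=1,i=1, bit27=1)
  nb ##.#.: next=#  (t=4,i=10, bit26=1)
  nb ##..#: next=#  (t=0,i=2, bit25=1)
  nb ##...: next=.  (t=1,i=4, bit24=0)
  nb #.###: next=#  (t=0,i=11, bit23=1)
  nb #.##.: next=.  (t=1,i=2, bit22=0)
  nb #.#.#: next=.  (t=2,i=9, bit21=0)
  nb #.#..: next=.  (t=0,i=6, bit20=0)
  nb #..##: next=.  (t=1,i=10, bit19=0)
  nb #..#.: next=#  (t=0,i=3, bit18=1)
  nb #...#: next=.  (t=1,i=5, bit17=0)
  nb #....: next=#  (t=2,i=3, bit16=1)
  nb .####: next=#  (t=3,i=4, bit15=1)
  nb .###.: next=#  (t=0,i=0, bit14=1)
  nb .##.#: next=#  (t=1,i=0, bit13=1)
  nb .##..: next=.  (t=1,i=3, bit12=0)
  nb .#.##: next=.  (t=0,i=10, bit11=0)
  nb .#.#.: next=.  (t=0,i=5, bit10=0)
  nb .#..#: next=#  (t=0,i=7, bit9=1)
  nb .#...: next=.  (t=4,i=5, bit8=0)
  nb ..###: next=.  (t=3,i=3, bit7=0)
  nb ..##.: next=#  (t=1,i=7, bit6=1)
  nb ..#.#: next=.  (t=0,i=4, bit5=0)
  nb ..#..: next=#  (t=4,i=4, bit4=1)
  nb ...##: next=.  (t=1,i=6, bit3=0)
  nb ...#.: next=#  (t=2,i=6, bit2=1)
  nb ....#: next=#  (t=2,i=5, bit1=1)
  nb .....: next=#  (t=2,i=4, bit0=1)
  bits 00001110100001011110001001010111 = 243655255

243655255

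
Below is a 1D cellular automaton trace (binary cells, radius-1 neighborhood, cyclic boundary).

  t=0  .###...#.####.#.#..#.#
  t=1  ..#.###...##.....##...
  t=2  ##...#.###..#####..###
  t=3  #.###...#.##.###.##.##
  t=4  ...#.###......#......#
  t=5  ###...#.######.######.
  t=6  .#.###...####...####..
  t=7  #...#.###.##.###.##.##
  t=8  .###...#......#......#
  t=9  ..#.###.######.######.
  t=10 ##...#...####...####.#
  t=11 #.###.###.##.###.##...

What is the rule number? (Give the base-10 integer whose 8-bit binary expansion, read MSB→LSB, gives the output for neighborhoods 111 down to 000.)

  ###|#  b7=1 t=0,i=2
  ##.|.  b6=0 t=0,i=3
  #.#|.  b5=0 t=0,i=0
  #..|#  b4=1 t=0,i=4
  .##|.  b3=0 t=0,i=1
  .#.|.  b2=0 t=0,i=7
  ..#|#  b1=1 t=0,i=6
  ...|#  b0=1 t=0,i=5
  bits 10010011 = 147

147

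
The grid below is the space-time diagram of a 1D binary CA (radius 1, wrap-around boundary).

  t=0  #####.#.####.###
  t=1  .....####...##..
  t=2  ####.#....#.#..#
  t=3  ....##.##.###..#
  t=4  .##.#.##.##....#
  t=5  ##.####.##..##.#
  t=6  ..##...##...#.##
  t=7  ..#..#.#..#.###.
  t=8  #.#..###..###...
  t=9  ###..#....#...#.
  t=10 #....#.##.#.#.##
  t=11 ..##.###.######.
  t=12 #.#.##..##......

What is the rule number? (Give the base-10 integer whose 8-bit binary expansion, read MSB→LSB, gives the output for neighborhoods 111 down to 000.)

45

  [7] ### => .  t=0,i=0
  [6] ##. => .  t=0,i=4
  [5] #.# => #  t=0,i=5
  [4] #.. => .  t=1,i=9
  [3] .## => #  t=0,i=8
  [2] .#. => #  t=0,i=6
  [1] ..# => .  t=1,i=4
  [0] ... => #  t=1,i=0
  bits 00101101 = 45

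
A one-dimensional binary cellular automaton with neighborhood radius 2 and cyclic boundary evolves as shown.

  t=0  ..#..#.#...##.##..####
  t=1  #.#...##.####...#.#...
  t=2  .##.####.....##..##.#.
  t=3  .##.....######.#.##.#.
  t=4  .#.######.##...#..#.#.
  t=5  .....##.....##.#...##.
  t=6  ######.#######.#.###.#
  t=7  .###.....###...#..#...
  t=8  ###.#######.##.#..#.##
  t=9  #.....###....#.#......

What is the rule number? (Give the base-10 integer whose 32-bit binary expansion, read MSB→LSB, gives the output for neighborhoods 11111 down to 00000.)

2201183451

  nb #####: next=#  (t=3,i=10, bit31=1)
  nb ####.: next=.  (t=0,i=20, bit30=0)
  nb ###.#: next=.  (t=3,i=13, bit29=0)
  nb ###..: next=.  (t=0,i=21, bit28=0)
  nb ##.##: next=.  (t=0,i=13, bit27=0)
  nb ##.#.: next=.  (t=2,i=19, bit26=0)
  nb ##..#: next=#  (t=0,i=0, bit25=1)
  nb ##...: next=#  (t=1,i=13, bit24=1)
  nb #.###: next=.  (t=1,i=9, bit23=0)
  nb #.##.: next=.  (t=0,i=14, bit22=0)
  nb #.#.#: next=#  (t=3,i=15, bit21=1)
  nb #.#..: next=#  (t=0,i=7, bit20=1)
  nb #..##: next=.  (t=0,i=17, bit19=0)
  nb #..#.: next=.  (t=0,i=1, bit18=0)
  nb #...#: next=#  (t=0,i=9, bit17=1)
  nb #....: next=#  (t=2,i=9, bit16=1)
  nb .####: next=.  (t=0,i=19, bit15=0)
  nb .###.: next=#  (t=6,i=18, bit14=1)
  nb .##.#: next=#  (t=0,i=12, bit13=1)
  nb .##..: next=.  (t=0,i=15, bit12=0)
  nb .#.##: next=.  (t=3,i=16, bit11=0)
  nb .#.#.: next=#  (t=0,i=6, bit10=1)
  nb .#..#: next=.  (t=0,i=3, bit9=0)
  nb .#...: next=.  (t=0,i=8, bit8=0)
  nb ..###: next=#  (t=0,i=18, bit7=1)
  nb ..##.: next=#  (t=0,i=11, bit6=1)
  nb ..#.#: next=.  (t=0,i=5, bit5=0)
  nb ..#..: next=#  (t=0,i=2, bit4=1)
  nb ...##: next=#  (t=0,i=10, bit3=1)
  nb ...#.: next=.  (t=1,i=15, bit2=0)
  nb ....#: next=#  (t=2,i=11, bit1=1)
  nb .....: next=#  (t=2,i=10, bit0=1)
  bits 10000011001100110110010011011011 = 2201183451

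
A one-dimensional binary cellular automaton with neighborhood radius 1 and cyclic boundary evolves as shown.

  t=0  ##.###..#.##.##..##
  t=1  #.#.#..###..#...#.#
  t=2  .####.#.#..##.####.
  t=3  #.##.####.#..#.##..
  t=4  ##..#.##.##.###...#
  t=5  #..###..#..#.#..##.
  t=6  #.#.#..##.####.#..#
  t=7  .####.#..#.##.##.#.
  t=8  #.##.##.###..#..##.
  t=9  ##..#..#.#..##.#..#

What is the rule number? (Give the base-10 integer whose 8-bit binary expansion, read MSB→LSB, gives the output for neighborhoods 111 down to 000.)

167

  nb ###: next=#  (t=0,i=0, bit7=1)
  nb ##.: next=.  (t=0,i=1, bit6=0)
  nb #.#: next=#  (t=0,i=2, bit5=1)
  nb #..: next=.  (t=0,i=6, bit4=0)
  nb .##: next=.  (t=0,i=3, bit3=0)
  nb .#.: next=#  (t=0,i=8, bit2=1)
  nb ..#: next=#  (t=0,i=7, bit1=1)
  nb ...: next=#  (t=1,i=14, bit0=1)
  bits 10100111 = 167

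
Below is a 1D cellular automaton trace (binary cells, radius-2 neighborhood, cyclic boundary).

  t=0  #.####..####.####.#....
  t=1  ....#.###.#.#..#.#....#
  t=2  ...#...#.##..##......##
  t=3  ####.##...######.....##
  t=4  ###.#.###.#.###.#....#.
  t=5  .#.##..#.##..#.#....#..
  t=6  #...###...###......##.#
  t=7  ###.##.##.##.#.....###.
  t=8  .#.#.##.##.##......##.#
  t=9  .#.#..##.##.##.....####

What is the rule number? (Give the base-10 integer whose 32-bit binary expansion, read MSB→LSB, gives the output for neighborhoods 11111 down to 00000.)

  ##### -> #   bit 31 = 1  t=3,i=0
  ####. -> #   bit 30 = 1  t=0,i=4
  ###.# -> .   bit 29 = 0  t=0,i=11
  ###.. -> .   bit 28 = 0  t=0,i=5
  ##.## -> #   bit 27 = 1  t=0,i=12
  ##.#. -> #   bit 26 = 1  t=0,i=17
  ##..# -> #   bit 25 = 1  t=0,i=6
  ##... -> #   bit 24 = 1  t=2,i=0
  #.### -> .   bit 23 = 0  t=0,i=2
  #.##. -> .   bit 22 = 0  t=2,i=9
  #.#.# -> #   bit 21 = 1  t=1,i=10
  #.#.. -> .   bit 20 = 0  t=0,i=18
  #..## -> #   bit 19 = 1  t=0,i=7
  #..#. -> #   bit 18 = 1  t=1,i=14
  #...# -> #   bit 17 = 1  t=2,i=1
  #.... -> .   bit 16 = 0  t=0,i=20
  .#### -> .   bit 15 = 0  t=0,i=3
  .###. -> #   bit 14 = 1  t=1,i=7
  .##.# -> #   bit 13 = 1  t=6,i=20
  .##.. -> #   bit 12 = 1  t=2,i=10
  .#.## -> .   bit 11 = 0  t=0,i=1
  .#.#. -> .   bit 10 = 0  t=1,i=11
  .#..# -> #   bit 9 = 1  t=1,i=13
  .#... -> .   bit 8 = 0  t=0,i=19
  ..### -> #   bit 7 = 1  t=0,i=8
  ..##. -> #   bit 6 = 1  t=2,i=13
  ..#.# -> .   bit 5 = 0  t=0,i=0
  ..#.. -> #   bit 4 = 1  t=1,i=22
  ...## -> .   bit 3 = 0  t=2,i=20
  ...#. -> #   bit 2 = 1  t=0,i=22
  ....# -> .   bit 1 = 0  t=0,i=21
  ..... -> .   bit 0 = 0  t=2,i=17
  bits 11001111001011100111001011010100 = 3475927764

3475927764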